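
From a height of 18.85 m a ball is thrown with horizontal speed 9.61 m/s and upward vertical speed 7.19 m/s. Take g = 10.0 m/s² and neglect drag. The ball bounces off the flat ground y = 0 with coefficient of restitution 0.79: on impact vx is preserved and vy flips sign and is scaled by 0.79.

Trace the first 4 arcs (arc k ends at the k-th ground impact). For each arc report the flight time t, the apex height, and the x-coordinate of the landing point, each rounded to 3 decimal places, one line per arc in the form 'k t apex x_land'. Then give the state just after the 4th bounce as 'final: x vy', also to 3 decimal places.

1 2.789 21.435 26.807
2 3.271 13.377 58.245
3 2.584 8.349 83.081
4 2.042 5.211 102.702
final: 102.702 8.065

Arc 1: start y=18.850, vy=7.190 → t=2.789, apex=21.435, x_land=26.807, impact vy=-20.705
  bounce: vy ← 0.79·20.705 = 16.357
Arc 2: start y=0.000, vy=16.357 → t=3.271, apex=13.377, x_land=58.245, impact vy=-16.357
  bounce: vy ← 0.79·16.357 = 12.922
Arc 3: start y=0.000, vy=12.922 → t=2.584, apex=8.349, x_land=83.081, impact vy=-12.922
  bounce: vy ← 0.79·12.922 = 10.208
Arc 4: start y=0.000, vy=10.208 → t=2.042, apex=5.211, x_land=102.702, impact vy=-10.208
  bounce: vy ← 0.79·10.208 = 8.065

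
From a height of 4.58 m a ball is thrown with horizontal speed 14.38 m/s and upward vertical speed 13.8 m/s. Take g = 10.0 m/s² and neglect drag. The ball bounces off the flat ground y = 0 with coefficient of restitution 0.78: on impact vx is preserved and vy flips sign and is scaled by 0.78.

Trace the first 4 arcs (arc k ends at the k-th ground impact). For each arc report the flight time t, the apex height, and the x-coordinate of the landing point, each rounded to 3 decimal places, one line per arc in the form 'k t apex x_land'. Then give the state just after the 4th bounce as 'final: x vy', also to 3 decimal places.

1 3.059 14.102 43.994
2 2.620 8.580 81.668
3 2.043 5.220 111.054
4 1.594 3.176 133.974
final: 133.974 6.216

Arc 1: start y=4.580, vy=13.800 → t=3.059, apex=14.102, x_land=43.994, impact vy=-16.794
  bounce: vy ← 0.78·16.794 = 13.099
Arc 2: start y=0.000, vy=13.099 → t=2.620, apex=8.580, x_land=81.668, impact vy=-13.099
  bounce: vy ← 0.78·13.099 = 10.217
Arc 3: start y=0.000, vy=10.217 → t=2.043, apex=5.220, x_land=111.054, impact vy=-10.217
  bounce: vy ← 0.78·10.217 = 7.970
Arc 4: start y=0.000, vy=7.970 → t=1.594, apex=3.176, x_land=133.974, impact vy=-7.970
  bounce: vy ← 0.78·7.970 = 6.216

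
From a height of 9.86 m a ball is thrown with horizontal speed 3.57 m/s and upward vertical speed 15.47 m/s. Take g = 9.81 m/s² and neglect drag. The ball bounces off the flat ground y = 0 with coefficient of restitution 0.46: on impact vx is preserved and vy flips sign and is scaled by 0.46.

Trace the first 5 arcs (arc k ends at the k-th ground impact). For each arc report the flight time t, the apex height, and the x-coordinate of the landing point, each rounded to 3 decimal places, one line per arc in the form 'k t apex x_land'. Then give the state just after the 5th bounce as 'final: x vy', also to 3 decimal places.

1 3.698 22.058 13.200
2 1.951 4.667 20.165
3 0.897 0.988 23.369
4 0.413 0.209 24.843
5 0.190 0.044 25.521
final: 25.521 0.428

Arc 1: start y=9.860, vy=15.470 → t=3.698, apex=22.058, x_land=13.200, impact vy=-20.803
  bounce: vy ← 0.46·20.803 = 9.569
Arc 2: start y=0.000, vy=9.569 → t=1.951, apex=4.667, x_land=20.165, impact vy=-9.569
  bounce: vy ← 0.46·9.569 = 4.402
Arc 3: start y=0.000, vy=4.402 → t=0.897, apex=0.988, x_land=23.369, impact vy=-4.402
  bounce: vy ← 0.46·4.402 = 2.025
Arc 4: start y=0.000, vy=2.025 → t=0.413, apex=0.209, x_land=24.843, impact vy=-2.025
  bounce: vy ← 0.46·2.025 = 0.931
Arc 5: start y=0.000, vy=0.931 → t=0.190, apex=0.044, x_land=25.521, impact vy=-0.931
  bounce: vy ← 0.46·0.931 = 0.428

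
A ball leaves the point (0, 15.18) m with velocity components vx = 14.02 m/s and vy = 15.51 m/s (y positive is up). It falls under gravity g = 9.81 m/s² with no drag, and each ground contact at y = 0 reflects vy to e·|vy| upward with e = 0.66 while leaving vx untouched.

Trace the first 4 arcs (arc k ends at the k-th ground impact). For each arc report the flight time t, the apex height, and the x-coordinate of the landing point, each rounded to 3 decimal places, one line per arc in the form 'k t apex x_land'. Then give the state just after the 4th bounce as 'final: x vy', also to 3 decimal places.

Arc 1: start y=15.180, vy=15.510 → t=3.946, apex=27.441, x_land=55.327, impact vy=-23.203
  bounce: vy ← 0.66·23.203 = 15.314
Arc 2: start y=0.000, vy=15.314 → t=3.122, apex=11.953, x_land=99.100, impact vy=-15.314
  bounce: vy ← 0.66·15.314 = 10.107
Arc 3: start y=0.000, vy=10.107 → t=2.061, apex=5.207, x_land=127.990, impact vy=-10.107
  bounce: vy ← 0.66·10.107 = 6.671
Arc 4: start y=0.000, vy=6.671 → t=1.360, apex=2.268, x_land=147.057, impact vy=-6.671
  bounce: vy ← 0.66·6.671 = 4.403

1 3.946 27.441 55.327
2 3.122 11.953 99.100
3 2.061 5.207 127.990
4 1.360 2.268 147.057
final: 147.057 4.403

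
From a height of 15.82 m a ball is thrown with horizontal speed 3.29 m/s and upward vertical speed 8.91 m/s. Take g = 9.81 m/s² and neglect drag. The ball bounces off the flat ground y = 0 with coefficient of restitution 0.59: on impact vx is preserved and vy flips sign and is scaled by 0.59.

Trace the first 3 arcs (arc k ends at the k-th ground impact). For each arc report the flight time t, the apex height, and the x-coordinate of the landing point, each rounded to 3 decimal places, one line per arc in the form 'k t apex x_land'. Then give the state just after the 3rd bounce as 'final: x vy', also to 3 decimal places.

Arc 1: start y=15.820, vy=8.910 → t=2.921, apex=19.866, x_land=9.609, impact vy=-19.743
  bounce: vy ← 0.59·19.743 = 11.648
Arc 2: start y=0.000, vy=11.648 → t=2.375, apex=6.915, x_land=17.422, impact vy=-11.648
  bounce: vy ← 0.59·11.648 = 6.872
Arc 3: start y=0.000, vy=6.872 → t=1.401, apex=2.407, x_land=22.032, impact vy=-6.872
  bounce: vy ← 0.59·6.872 = 4.055

1 2.921 19.866 9.609
2 2.375 6.915 17.422
3 1.401 2.407 22.032
final: 22.032 4.055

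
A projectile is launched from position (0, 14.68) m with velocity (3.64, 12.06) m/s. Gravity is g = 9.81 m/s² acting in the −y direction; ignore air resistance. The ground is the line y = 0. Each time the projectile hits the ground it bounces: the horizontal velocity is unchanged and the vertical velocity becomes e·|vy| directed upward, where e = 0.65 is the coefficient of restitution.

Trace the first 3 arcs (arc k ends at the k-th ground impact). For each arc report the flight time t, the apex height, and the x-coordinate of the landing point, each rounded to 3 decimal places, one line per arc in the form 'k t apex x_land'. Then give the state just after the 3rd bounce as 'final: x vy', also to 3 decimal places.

Arc 1: start y=14.680, vy=12.060 → t=3.352, apex=22.093, x_land=12.200, impact vy=-20.820
  bounce: vy ← 0.65·20.820 = 13.533
Arc 2: start y=0.000, vy=13.533 → t=2.759, apex=9.334, x_land=22.243, impact vy=-13.533
  bounce: vy ← 0.65·13.533 = 8.796
Arc 3: start y=0.000, vy=8.796 → t=1.793, apex=3.944, x_land=28.771, impact vy=-8.796
  bounce: vy ← 0.65·8.796 = 5.718

1 3.352 22.093 12.200
2 2.759 9.334 22.243
3 1.793 3.944 28.771
final: 28.771 5.718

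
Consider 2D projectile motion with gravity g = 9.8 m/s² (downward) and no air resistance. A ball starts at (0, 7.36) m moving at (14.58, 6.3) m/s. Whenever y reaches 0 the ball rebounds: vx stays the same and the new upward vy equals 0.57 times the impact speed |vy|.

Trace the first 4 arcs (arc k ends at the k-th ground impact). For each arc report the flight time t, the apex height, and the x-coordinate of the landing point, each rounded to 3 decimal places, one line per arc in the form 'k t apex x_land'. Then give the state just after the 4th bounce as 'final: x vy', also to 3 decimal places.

Arc 1: start y=7.360, vy=6.300 → t=2.027, apex=9.385, x_land=29.551, impact vy=-13.563
  bounce: vy ← 0.57·13.563 = 7.731
Arc 2: start y=0.000, vy=7.731 → t=1.578, apex=3.049, x_land=52.554, impact vy=-7.731
  bounce: vy ← 0.57·7.731 = 4.407
Arc 3: start y=0.000, vy=4.407 → t=0.899, apex=0.991, x_land=65.665, impact vy=-4.407
  bounce: vy ← 0.57·4.407 = 2.512
Arc 4: start y=0.000, vy=2.512 → t=0.513, apex=0.322, x_land=73.139, impact vy=-2.512
  bounce: vy ← 0.57·2.512 = 1.432

1 2.027 9.385 29.551
2 1.578 3.049 52.554
3 0.899 0.991 65.665
4 0.513 0.322 73.139
final: 73.139 1.432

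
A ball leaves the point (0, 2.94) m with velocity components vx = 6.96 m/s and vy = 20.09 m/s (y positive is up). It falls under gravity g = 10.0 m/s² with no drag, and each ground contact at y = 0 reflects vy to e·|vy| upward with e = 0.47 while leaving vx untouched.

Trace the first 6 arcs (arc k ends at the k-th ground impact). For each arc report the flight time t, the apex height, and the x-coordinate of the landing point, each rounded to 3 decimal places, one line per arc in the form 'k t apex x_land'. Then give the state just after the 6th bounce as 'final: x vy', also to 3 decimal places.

Arc 1: start y=2.940, vy=20.090 → t=4.159, apex=23.120, x_land=28.949, impact vy=-21.504
  bounce: vy ← 0.47·21.504 = 10.107
Arc 2: start y=0.000, vy=10.107 → t=2.021, apex=5.107, x_land=43.018, impact vy=-10.107
  bounce: vy ← 0.47·10.107 = 4.750
Arc 3: start y=0.000, vy=4.750 → t=0.950, apex=1.128, x_land=49.630, impact vy=-4.750
  bounce: vy ← 0.47·4.750 = 2.233
Arc 4: start y=0.000, vy=2.233 → t=0.447, apex=0.249, x_land=52.738, impact vy=-2.233
  bounce: vy ← 0.47·2.233 = 1.049
Arc 5: start y=0.000, vy=1.049 → t=0.210, apex=0.055, x_land=54.198, impact vy=-1.049
  bounce: vy ← 0.47·1.049 = 0.493
Arc 6: start y=0.000, vy=0.493 → t=0.099, apex=0.012, x_land=54.885, impact vy=-0.493
  bounce: vy ← 0.47·0.493 = 0.232

1 4.159 23.120 28.949
2 2.021 5.107 43.018
3 0.950 1.128 49.630
4 0.447 0.249 52.738
5 0.210 0.055 54.198
6 0.099 0.012 54.885
final: 54.885 0.232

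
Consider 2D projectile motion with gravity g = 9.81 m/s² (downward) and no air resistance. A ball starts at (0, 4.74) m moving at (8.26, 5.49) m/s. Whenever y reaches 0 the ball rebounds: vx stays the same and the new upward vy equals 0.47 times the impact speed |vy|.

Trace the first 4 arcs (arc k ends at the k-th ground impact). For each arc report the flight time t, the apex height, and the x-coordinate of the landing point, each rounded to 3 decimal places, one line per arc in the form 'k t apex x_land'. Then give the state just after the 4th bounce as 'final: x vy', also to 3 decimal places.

Arc 1: start y=4.740, vy=5.490 → t=1.691, apex=6.276, x_land=13.966, impact vy=-11.097
  bounce: vy ← 0.47·11.097 = 5.215
Arc 2: start y=0.000, vy=5.215 → t=1.063, apex=1.386, x_land=22.749, impact vy=-5.215
  bounce: vy ← 0.47·5.215 = 2.451
Arc 3: start y=0.000, vy=2.451 → t=0.500, apex=0.306, x_land=26.877, impact vy=-2.451
  bounce: vy ← 0.47·2.451 = 1.152
Arc 4: start y=0.000, vy=1.152 → t=0.235, apex=0.068, x_land=28.817, impact vy=-1.152
  bounce: vy ← 0.47·1.152 = 0.541

1 1.691 6.276 13.966
2 1.063 1.386 22.749
3 0.500 0.306 26.877
4 0.235 0.068 28.817
final: 28.817 0.541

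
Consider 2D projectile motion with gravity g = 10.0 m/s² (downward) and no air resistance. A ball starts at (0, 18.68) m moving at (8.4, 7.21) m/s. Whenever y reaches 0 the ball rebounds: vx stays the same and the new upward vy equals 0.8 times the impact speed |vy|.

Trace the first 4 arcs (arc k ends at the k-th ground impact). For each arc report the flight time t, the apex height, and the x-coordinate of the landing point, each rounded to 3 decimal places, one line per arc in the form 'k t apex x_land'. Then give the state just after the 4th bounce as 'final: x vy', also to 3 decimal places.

1 2.784 21.279 23.385
2 3.301 13.619 51.112
3 2.641 8.716 73.293
4 2.112 5.578 91.038
final: 91.038 8.450

Arc 1: start y=18.680, vy=7.210 → t=2.784, apex=21.279, x_land=23.385, impact vy=-20.630
  bounce: vy ← 0.8·20.630 = 16.504
Arc 2: start y=0.000, vy=16.504 → t=3.301, apex=13.619, x_land=51.112, impact vy=-16.504
  bounce: vy ← 0.8·16.504 = 13.203
Arc 3: start y=0.000, vy=13.203 → t=2.641, apex=8.716, x_land=73.293, impact vy=-13.203
  bounce: vy ← 0.8·13.203 = 10.562
Arc 4: start y=0.000, vy=10.562 → t=2.112, apex=5.578, x_land=91.038, impact vy=-10.562
  bounce: vy ← 0.8·10.562 = 8.450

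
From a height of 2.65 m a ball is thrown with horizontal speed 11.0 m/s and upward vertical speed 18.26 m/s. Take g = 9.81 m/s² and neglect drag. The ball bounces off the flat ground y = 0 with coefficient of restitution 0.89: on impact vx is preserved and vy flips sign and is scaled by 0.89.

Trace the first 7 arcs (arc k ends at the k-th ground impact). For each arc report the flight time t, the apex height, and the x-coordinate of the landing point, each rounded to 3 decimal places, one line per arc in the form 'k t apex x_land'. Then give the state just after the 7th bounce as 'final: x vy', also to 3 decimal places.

Arc 1: start y=2.650, vy=18.260 → t=3.863, apex=19.644, x_land=42.489, impact vy=-19.632
  bounce: vy ← 0.89·19.632 = 17.473
Arc 2: start y=0.000, vy=17.473 → t=3.562, apex=15.560, x_land=81.673, impact vy=-17.473
  bounce: vy ← 0.89·17.473 = 15.551
Arc 3: start y=0.000, vy=15.551 → t=3.170, apex=12.325, x_land=116.547, impact vy=-15.551
  bounce: vy ← 0.89·15.551 = 13.840
Arc 4: start y=0.000, vy=13.840 → t=2.822, apex=9.763, x_land=147.585, impact vy=-13.840
  bounce: vy ← 0.89·13.840 = 12.318
Arc 5: start y=0.000, vy=12.318 → t=2.511, apex=7.733, x_land=175.208, impact vy=-12.318
  bounce: vy ← 0.89·12.318 = 10.963
Arc 6: start y=0.000, vy=10.963 → t=2.235, apex=6.125, x_land=199.793, impact vy=-10.963
  bounce: vy ← 0.89·10.963 = 9.757
Arc 7: start y=0.000, vy=9.757 → t=1.989, apex=4.852, x_land=221.674, impact vy=-9.757
  bounce: vy ← 0.89·9.757 = 8.684

1 3.863 19.644 42.489
2 3.562 15.560 81.673
3 3.170 12.325 116.547
4 2.822 9.763 147.585
5 2.511 7.733 175.208
6 2.235 6.125 199.793
7 1.989 4.852 221.674
final: 221.674 8.684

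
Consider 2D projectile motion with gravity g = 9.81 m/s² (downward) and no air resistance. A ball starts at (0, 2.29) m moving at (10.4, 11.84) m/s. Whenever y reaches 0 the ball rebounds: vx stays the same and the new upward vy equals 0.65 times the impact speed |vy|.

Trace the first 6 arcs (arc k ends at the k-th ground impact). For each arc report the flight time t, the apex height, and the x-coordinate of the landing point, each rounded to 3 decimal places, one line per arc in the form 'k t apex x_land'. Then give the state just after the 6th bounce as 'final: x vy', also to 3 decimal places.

1 2.594 9.435 26.976
2 1.803 3.986 45.727
3 1.172 1.684 57.916
4 0.762 0.712 65.838
5 0.495 0.301 70.987
6 0.322 0.127 74.335
final: 74.335 1.026

Arc 1: start y=2.290, vy=11.840 → t=2.594, apex=9.435, x_land=26.976, impact vy=-13.606
  bounce: vy ← 0.65·13.606 = 8.844
Arc 2: start y=0.000, vy=8.844 → t=1.803, apex=3.986, x_land=45.727, impact vy=-8.844
  bounce: vy ← 0.65·8.844 = 5.748
Arc 3: start y=0.000, vy=5.748 → t=1.172, apex=1.684, x_land=57.916, impact vy=-5.748
  bounce: vy ← 0.65·5.748 = 3.736
Arc 4: start y=0.000, vy=3.736 → t=0.762, apex=0.712, x_land=65.838, impact vy=-3.736
  bounce: vy ← 0.65·3.736 = 2.429
Arc 5: start y=0.000, vy=2.429 → t=0.495, apex=0.301, x_land=70.987, impact vy=-2.429
  bounce: vy ← 0.65·2.429 = 1.579
Arc 6: start y=0.000, vy=1.579 → t=0.322, apex=0.127, x_land=74.335, impact vy=-1.579
  bounce: vy ← 0.65·1.579 = 1.026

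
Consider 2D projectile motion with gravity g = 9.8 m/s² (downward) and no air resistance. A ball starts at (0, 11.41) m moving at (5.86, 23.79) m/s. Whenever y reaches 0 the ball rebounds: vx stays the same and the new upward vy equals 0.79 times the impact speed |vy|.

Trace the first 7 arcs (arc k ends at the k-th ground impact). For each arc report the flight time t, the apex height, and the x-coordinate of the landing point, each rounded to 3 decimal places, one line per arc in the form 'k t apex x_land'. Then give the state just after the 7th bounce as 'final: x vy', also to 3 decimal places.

1 5.295 40.286 31.028
2 4.530 25.142 57.576
3 3.579 15.691 78.549
4 2.827 9.793 95.118
5 2.234 6.112 108.207
6 1.765 3.814 118.547
7 1.394 2.381 126.716
final: 126.716 5.396

Arc 1: start y=11.410, vy=23.790 → t=5.295, apex=40.286, x_land=31.028, impact vy=-28.100
  bounce: vy ← 0.79·28.100 = 22.199
Arc 2: start y=0.000, vy=22.199 → t=4.530, apex=25.142, x_land=57.576, impact vy=-22.199
  bounce: vy ← 0.79·22.199 = 17.537
Arc 3: start y=0.000, vy=17.537 → t=3.579, apex=15.691, x_land=78.549, impact vy=-17.537
  bounce: vy ← 0.79·17.537 = 13.854
Arc 4: start y=0.000, vy=13.854 → t=2.827, apex=9.793, x_land=95.118, impact vy=-13.854
  bounce: vy ← 0.79·13.854 = 10.945
Arc 5: start y=0.000, vy=10.945 → t=2.234, apex=6.112, x_land=108.207, impact vy=-10.945
  bounce: vy ← 0.79·10.945 = 8.646
Arc 6: start y=0.000, vy=8.646 → t=1.765, apex=3.814, x_land=118.547, impact vy=-8.646
  bounce: vy ← 0.79·8.646 = 6.831
Arc 7: start y=0.000, vy=6.831 → t=1.394, apex=2.381, x_land=126.716, impact vy=-6.831
  bounce: vy ← 0.79·6.831 = 5.396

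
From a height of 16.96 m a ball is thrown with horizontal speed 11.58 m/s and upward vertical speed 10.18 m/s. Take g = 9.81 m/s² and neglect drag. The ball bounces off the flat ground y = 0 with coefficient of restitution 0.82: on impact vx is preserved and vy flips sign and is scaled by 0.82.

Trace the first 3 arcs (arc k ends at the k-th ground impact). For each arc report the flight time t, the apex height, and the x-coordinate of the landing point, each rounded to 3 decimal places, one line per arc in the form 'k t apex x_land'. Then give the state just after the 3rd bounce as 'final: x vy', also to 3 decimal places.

1 3.167 22.242 36.676
2 3.492 14.956 77.117
3 2.864 10.056 110.278
final: 110.278 11.518

Arc 1: start y=16.960, vy=10.180 → t=3.167, apex=22.242, x_land=36.676, impact vy=-20.890
  bounce: vy ← 0.82·20.890 = 17.130
Arc 2: start y=0.000, vy=17.130 → t=3.492, apex=14.956, x_land=77.117, impact vy=-17.130
  bounce: vy ← 0.82·17.130 = 14.046
Arc 3: start y=0.000, vy=14.046 → t=2.864, apex=10.056, x_land=110.278, impact vy=-14.046
  bounce: vy ← 0.82·14.046 = 11.518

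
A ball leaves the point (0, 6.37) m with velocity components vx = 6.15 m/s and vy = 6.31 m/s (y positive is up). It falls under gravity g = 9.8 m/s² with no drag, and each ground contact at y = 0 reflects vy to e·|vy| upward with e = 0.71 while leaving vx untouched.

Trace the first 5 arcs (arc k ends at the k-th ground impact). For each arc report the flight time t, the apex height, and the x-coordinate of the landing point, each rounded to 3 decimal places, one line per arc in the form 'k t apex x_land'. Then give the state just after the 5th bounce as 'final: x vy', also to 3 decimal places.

Arc 1: start y=6.370, vy=6.310 → t=1.953, apex=8.401, x_land=12.013, impact vy=-12.832
  bounce: vy ← 0.71·12.832 = 9.111
Arc 2: start y=0.000, vy=9.111 → t=1.859, apex=4.235, x_land=23.448, impact vy=-9.111
  bounce: vy ← 0.71·9.111 = 6.469
Arc 3: start y=0.000, vy=6.469 → t=1.320, apex=2.135, x_land=31.567, impact vy=-6.469
  bounce: vy ← 0.71·6.469 = 4.593
Arc 4: start y=0.000, vy=4.593 → t=0.937, apex=1.076, x_land=37.331, impact vy=-4.593
  bounce: vy ← 0.71·4.593 = 3.261
Arc 5: start y=0.000, vy=3.261 → t=0.665, apex=0.543, x_land=41.424, impact vy=-3.261
  bounce: vy ← 0.71·3.261 = 2.315

1 1.953 8.401 12.013
2 1.859 4.235 23.448
3 1.320 2.135 31.567
4 0.937 1.076 37.331
5 0.665 0.543 41.424
final: 41.424 2.315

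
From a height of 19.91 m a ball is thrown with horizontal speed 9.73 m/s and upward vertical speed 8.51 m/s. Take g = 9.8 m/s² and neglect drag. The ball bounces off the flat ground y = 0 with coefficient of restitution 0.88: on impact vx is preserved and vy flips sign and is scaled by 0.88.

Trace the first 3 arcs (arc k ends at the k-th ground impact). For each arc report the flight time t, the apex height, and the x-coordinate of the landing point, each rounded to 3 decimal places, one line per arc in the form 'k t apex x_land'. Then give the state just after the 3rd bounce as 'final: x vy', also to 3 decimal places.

Arc 1: start y=19.910, vy=8.510 → t=3.063, apex=23.605, x_land=29.805, impact vy=-21.509
  bounce: vy ← 0.88·21.509 = 18.928
Arc 2: start y=0.000, vy=18.928 → t=3.863, apex=18.280, x_land=67.391, impact vy=-18.928
  bounce: vy ← 0.88·18.928 = 16.657
Arc 3: start y=0.000, vy=16.657 → t=3.399, apex=14.156, x_land=100.467, impact vy=-16.657
  bounce: vy ← 0.88·16.657 = 14.658

1 3.063 23.605 29.805
2 3.863 18.280 67.391
3 3.399 14.156 100.467
final: 100.467 14.658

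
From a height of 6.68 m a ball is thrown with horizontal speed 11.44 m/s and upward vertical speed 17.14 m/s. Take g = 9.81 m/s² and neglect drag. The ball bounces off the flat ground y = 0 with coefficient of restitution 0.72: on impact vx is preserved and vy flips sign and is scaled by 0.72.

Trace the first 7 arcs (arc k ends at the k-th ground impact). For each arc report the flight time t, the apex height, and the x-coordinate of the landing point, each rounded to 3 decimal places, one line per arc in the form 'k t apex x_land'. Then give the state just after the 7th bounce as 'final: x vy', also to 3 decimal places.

Arc 1: start y=6.680, vy=17.140 → t=3.848, apex=21.653, x_land=44.024, impact vy=-20.612
  bounce: vy ← 0.72·20.612 = 14.840
Arc 2: start y=0.000, vy=14.840 → t=3.026, apex=11.225, x_land=78.637, impact vy=-14.840
  bounce: vy ← 0.72·14.840 = 10.685
Arc 3: start y=0.000, vy=10.685 → t=2.178, apex=5.819, x_land=103.558, impact vy=-10.685
  bounce: vy ← 0.72·10.685 = 7.693
Arc 4: start y=0.000, vy=7.693 → t=1.568, apex=3.017, x_land=121.501, impact vy=-7.693
  bounce: vy ← 0.72·7.693 = 5.539
Arc 5: start y=0.000, vy=5.539 → t=1.129, apex=1.564, x_land=134.420, impact vy=-5.539
  bounce: vy ← 0.72·5.539 = 3.988
Arc 6: start y=0.000, vy=3.988 → t=0.813, apex=0.811, x_land=143.722, impact vy=-3.988
  bounce: vy ← 0.72·3.988 = 2.871
Arc 7: start y=0.000, vy=2.871 → t=0.585, apex=0.420, x_land=150.419, impact vy=-2.871
  bounce: vy ← 0.72·2.871 = 2.067

1 3.848 21.653 44.024
2 3.026 11.225 78.637
3 2.178 5.819 103.558
4 1.568 3.017 121.501
5 1.129 1.564 134.420
6 0.813 0.811 143.722
7 0.585 0.420 150.419
final: 150.419 2.067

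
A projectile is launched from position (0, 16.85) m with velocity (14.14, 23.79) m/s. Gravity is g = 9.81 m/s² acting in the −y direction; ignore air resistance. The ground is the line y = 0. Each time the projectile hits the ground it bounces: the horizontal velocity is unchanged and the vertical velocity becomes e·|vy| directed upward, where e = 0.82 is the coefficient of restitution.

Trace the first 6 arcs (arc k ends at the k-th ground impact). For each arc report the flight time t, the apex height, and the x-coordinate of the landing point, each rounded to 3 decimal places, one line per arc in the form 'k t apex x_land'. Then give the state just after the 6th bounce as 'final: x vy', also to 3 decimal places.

Arc 1: start y=16.850, vy=23.790 → t=5.477, apex=45.696, x_land=77.449, impact vy=-29.943
  bounce: vy ← 0.82·29.943 = 24.553
Arc 2: start y=0.000, vy=24.553 → t=5.006, apex=30.726, x_land=148.230, impact vy=-24.553
  bounce: vy ← 0.82·24.553 = 20.133
Arc 3: start y=0.000, vy=20.133 → t=4.105, apex=20.660, x_land=206.270, impact vy=-20.133
  bounce: vy ← 0.82·20.133 = 16.509
Arc 4: start y=0.000, vy=16.509 → t=3.366, apex=13.892, x_land=253.863, impact vy=-16.509
  bounce: vy ← 0.82·16.509 = 13.538
Arc 5: start y=0.000, vy=13.538 → t=2.760, apex=9.341, x_land=292.889, impact vy=-13.538
  bounce: vy ← 0.82·13.538 = 11.101
Arc 6: start y=0.000, vy=11.101 → t=2.263, apex=6.281, x_land=324.891, impact vy=-11.101
  bounce: vy ← 0.82·11.101 = 9.103

1 5.477 45.696 77.449
2 5.006 30.726 148.230
3 4.105 20.660 206.270
4 3.366 13.892 253.863
5 2.760 9.341 292.889
6 2.263 6.281 324.891
final: 324.891 9.103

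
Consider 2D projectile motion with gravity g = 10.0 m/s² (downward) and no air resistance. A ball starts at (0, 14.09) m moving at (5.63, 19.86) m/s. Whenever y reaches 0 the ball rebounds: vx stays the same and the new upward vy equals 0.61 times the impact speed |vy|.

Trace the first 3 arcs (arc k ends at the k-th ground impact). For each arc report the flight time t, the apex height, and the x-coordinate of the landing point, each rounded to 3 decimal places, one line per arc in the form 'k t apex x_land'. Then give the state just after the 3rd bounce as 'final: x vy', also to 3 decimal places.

1 4.586 33.811 25.822
2 3.173 12.581 43.683
3 1.935 4.681 54.578
final: 54.578 5.902

Arc 1: start y=14.090, vy=19.860 → t=4.586, apex=33.811, x_land=25.822, impact vy=-26.004
  bounce: vy ← 0.61·26.004 = 15.863
Arc 2: start y=0.000, vy=15.863 → t=3.173, apex=12.581, x_land=43.683, impact vy=-15.863
  bounce: vy ← 0.61·15.863 = 9.676
Arc 3: start y=0.000, vy=9.676 → t=1.935, apex=4.681, x_land=54.578, impact vy=-9.676
  bounce: vy ← 0.61·9.676 = 5.902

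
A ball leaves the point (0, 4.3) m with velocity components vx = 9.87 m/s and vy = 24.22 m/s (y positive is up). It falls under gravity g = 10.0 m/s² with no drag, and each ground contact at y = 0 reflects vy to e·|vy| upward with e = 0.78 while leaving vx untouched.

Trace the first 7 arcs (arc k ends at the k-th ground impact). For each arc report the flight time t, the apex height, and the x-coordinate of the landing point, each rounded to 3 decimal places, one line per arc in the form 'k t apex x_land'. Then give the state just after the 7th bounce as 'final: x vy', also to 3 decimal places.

Arc 1: start y=4.300, vy=24.220 → t=5.015, apex=33.630, x_land=49.503, impact vy=-25.935
  bounce: vy ← 0.78·25.935 = 20.229
Arc 2: start y=0.000, vy=20.229 → t=4.046, apex=20.461, x_land=89.435, impact vy=-20.229
  bounce: vy ← 0.78·20.229 = 15.779
Arc 3: start y=0.000, vy=15.779 → t=3.156, apex=12.448, x_land=120.582, impact vy=-15.779
  bounce: vy ← 0.78·15.779 = 12.307
Arc 4: start y=0.000, vy=12.307 → t=2.461, apex=7.574, x_land=144.877, impact vy=-12.307
  bounce: vy ← 0.78·12.307 = 9.600
Arc 5: start y=0.000, vy=9.600 → t=1.920, apex=4.608, x_land=163.827, impact vy=-9.600
  bounce: vy ← 0.78·9.600 = 7.488
Arc 6: start y=0.000, vy=7.488 → t=1.498, apex=2.803, x_land=178.607, impact vy=-7.488
  bounce: vy ← 0.78·7.488 = 5.840
Arc 7: start y=0.000, vy=5.840 → t=1.168, apex=1.706, x_land=190.137, impact vy=-5.840
  bounce: vy ← 0.78·5.840 = 4.556

1 5.015 33.630 49.503
2 4.046 20.461 89.435
3 3.156 12.448 120.582
4 2.461 7.574 144.877
5 1.920 4.608 163.827
6 1.498 2.803 178.607
7 1.168 1.706 190.137
final: 190.137 4.556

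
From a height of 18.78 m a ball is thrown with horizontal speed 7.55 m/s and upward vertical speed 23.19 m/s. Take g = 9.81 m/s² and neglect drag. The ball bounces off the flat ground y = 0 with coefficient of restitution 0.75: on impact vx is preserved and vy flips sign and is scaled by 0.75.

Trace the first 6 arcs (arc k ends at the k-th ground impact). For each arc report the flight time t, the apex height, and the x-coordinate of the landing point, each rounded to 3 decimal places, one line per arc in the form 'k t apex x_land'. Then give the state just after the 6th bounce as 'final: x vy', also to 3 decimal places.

1 5.433 46.190 41.016
2 4.603 25.982 75.769
3 3.452 14.615 101.834
4 2.589 8.221 121.382
5 1.942 4.624 136.044
6 1.456 2.601 147.040
final: 147.040 5.358

Arc 1: start y=18.780, vy=23.190 → t=5.433, apex=46.190, x_land=41.016, impact vy=-30.104
  bounce: vy ← 0.75·30.104 = 22.578
Arc 2: start y=0.000, vy=22.578 → t=4.603, apex=25.982, x_land=75.769, impact vy=-22.578
  bounce: vy ← 0.75·22.578 = 16.933
Arc 3: start y=0.000, vy=16.933 → t=3.452, apex=14.615, x_land=101.834, impact vy=-16.933
  bounce: vy ← 0.75·16.933 = 12.700
Arc 4: start y=0.000, vy=12.700 → t=2.589, apex=8.221, x_land=121.382, impact vy=-12.700
  bounce: vy ← 0.75·12.700 = 9.525
Arc 5: start y=0.000, vy=9.525 → t=1.942, apex=4.624, x_land=136.044, impact vy=-9.525
  bounce: vy ← 0.75·9.525 = 7.144
Arc 6: start y=0.000, vy=7.144 → t=1.456, apex=2.601, x_land=147.040, impact vy=-7.144
  bounce: vy ← 0.75·7.144 = 5.358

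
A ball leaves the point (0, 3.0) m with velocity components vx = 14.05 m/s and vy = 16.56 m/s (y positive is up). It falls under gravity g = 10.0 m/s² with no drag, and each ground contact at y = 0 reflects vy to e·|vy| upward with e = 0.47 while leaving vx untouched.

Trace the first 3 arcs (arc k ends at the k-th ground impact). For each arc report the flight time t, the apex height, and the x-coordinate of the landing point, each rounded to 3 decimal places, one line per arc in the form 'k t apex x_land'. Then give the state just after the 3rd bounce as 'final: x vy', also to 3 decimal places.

Arc 1: start y=3.000, vy=16.560 → t=3.484, apex=16.712, x_land=48.953, impact vy=-18.282
  bounce: vy ← 0.47·18.282 = 8.593
Arc 2: start y=0.000, vy=8.593 → t=1.719, apex=3.692, x_land=73.098, impact vy=-8.593
  bounce: vy ← 0.47·8.593 = 4.039
Arc 3: start y=0.000, vy=4.039 → t=0.808, apex=0.815, x_land=84.446, impact vy=-4.039
  bounce: vy ← 0.47·4.039 = 1.898

1 3.484 16.712 48.953
2 1.719 3.692 73.098
3 0.808 0.815 84.446
final: 84.446 1.898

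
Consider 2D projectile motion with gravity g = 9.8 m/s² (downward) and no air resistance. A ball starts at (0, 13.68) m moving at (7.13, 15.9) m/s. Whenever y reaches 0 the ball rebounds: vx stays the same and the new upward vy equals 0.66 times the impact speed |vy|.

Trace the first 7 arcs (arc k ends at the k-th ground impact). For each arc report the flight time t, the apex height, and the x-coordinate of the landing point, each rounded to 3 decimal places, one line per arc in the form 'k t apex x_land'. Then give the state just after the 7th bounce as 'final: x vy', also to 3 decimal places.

Arc 1: start y=13.680, vy=15.900 → t=3.951, apex=26.578, x_land=28.174, impact vy=-22.824
  bounce: vy ← 0.66·22.824 = 15.064
Arc 2: start y=0.000, vy=15.064 → t=3.074, apex=11.578, x_land=50.093, impact vy=-15.064
  bounce: vy ← 0.66·15.064 = 9.942
Arc 3: start y=0.000, vy=9.942 → t=2.029, apex=5.043, x_land=64.560, impact vy=-9.942
  bounce: vy ← 0.66·9.942 = 6.562
Arc 4: start y=0.000, vy=6.562 → t=1.339, apex=2.197, x_land=74.108, impact vy=-6.562
  bounce: vy ← 0.66·6.562 = 4.331
Arc 5: start y=0.000, vy=4.331 → t=0.884, apex=0.957, x_land=80.410, impact vy=-4.331
  bounce: vy ← 0.66·4.331 = 2.858
Arc 6: start y=0.000, vy=2.858 → t=0.583, apex=0.417, x_land=84.569, impact vy=-2.858
  bounce: vy ← 0.66·2.858 = 1.886
Arc 7: start y=0.000, vy=1.886 → t=0.385, apex=0.182, x_land=87.314, impact vy=-1.886
  bounce: vy ← 0.66·1.886 = 1.245

1 3.951 26.578 28.174
2 3.074 11.578 50.093
3 2.029 5.043 64.560
4 1.339 2.197 74.108
5 0.884 0.957 80.410
6 0.583 0.417 84.569
7 0.385 0.182 87.314
final: 87.314 1.245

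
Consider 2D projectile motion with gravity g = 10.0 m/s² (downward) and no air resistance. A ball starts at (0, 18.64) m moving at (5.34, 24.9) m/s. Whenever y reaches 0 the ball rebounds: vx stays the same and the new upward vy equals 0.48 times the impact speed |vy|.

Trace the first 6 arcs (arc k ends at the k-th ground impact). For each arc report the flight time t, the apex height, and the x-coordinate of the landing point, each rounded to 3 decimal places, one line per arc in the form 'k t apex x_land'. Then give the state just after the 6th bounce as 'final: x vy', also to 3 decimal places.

1 5.641 49.640 30.122
2 3.025 11.437 46.275
3 1.452 2.635 54.028
4 0.697 0.607 57.750
5 0.335 0.140 59.536
6 0.161 0.032 60.394
final: 60.394 0.385

Arc 1: start y=18.640, vy=24.900 → t=5.641, apex=49.640, x_land=30.122, impact vy=-31.509
  bounce: vy ← 0.48·31.509 = 15.124
Arc 2: start y=0.000, vy=15.124 → t=3.025, apex=11.437, x_land=46.275, impact vy=-15.124
  bounce: vy ← 0.48·15.124 = 7.260
Arc 3: start y=0.000, vy=7.260 → t=1.452, apex=2.635, x_land=54.028, impact vy=-7.260
  bounce: vy ← 0.48·7.260 = 3.485
Arc 4: start y=0.000, vy=3.485 → t=0.697, apex=0.607, x_land=57.750, impact vy=-3.485
  bounce: vy ← 0.48·3.485 = 1.673
Arc 5: start y=0.000, vy=1.673 → t=0.335, apex=0.140, x_land=59.536, impact vy=-1.673
  bounce: vy ← 0.48·1.673 = 0.803
Arc 6: start y=0.000, vy=0.803 → t=0.161, apex=0.032, x_land=60.394, impact vy=-0.803
  bounce: vy ← 0.48·0.803 = 0.385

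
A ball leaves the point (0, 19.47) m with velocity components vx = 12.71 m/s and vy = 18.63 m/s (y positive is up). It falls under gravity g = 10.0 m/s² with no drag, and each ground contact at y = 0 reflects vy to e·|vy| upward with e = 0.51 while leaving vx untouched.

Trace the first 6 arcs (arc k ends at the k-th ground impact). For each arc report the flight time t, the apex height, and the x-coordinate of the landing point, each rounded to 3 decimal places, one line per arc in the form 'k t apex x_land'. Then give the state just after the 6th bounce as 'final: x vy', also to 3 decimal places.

1 4.577 36.824 58.171
2 2.768 9.578 93.354
3 1.412 2.491 111.297
4 0.720 0.648 120.448
5 0.367 0.169 125.115
6 0.187 0.044 127.495
final: 127.495 0.478

Arc 1: start y=19.470, vy=18.630 → t=4.577, apex=36.824, x_land=58.171, impact vy=-27.138
  bounce: vy ← 0.51·27.138 = 13.840
Arc 2: start y=0.000, vy=13.840 → t=2.768, apex=9.578, x_land=93.354, impact vy=-13.840
  bounce: vy ← 0.51·13.840 = 7.059
Arc 3: start y=0.000, vy=7.059 → t=1.412, apex=2.491, x_land=111.297, impact vy=-7.059
  bounce: vy ← 0.51·7.059 = 3.600
Arc 4: start y=0.000, vy=3.600 → t=0.720, apex=0.648, x_land=120.448, impact vy=-3.600
  bounce: vy ← 0.51·3.600 = 1.836
Arc 5: start y=0.000, vy=1.836 → t=0.367, apex=0.169, x_land=125.115, impact vy=-1.836
  bounce: vy ← 0.51·1.836 = 0.936
Arc 6: start y=0.000, vy=0.936 → t=0.187, apex=0.044, x_land=127.495, impact vy=-0.936
  bounce: vy ← 0.51·0.936 = 0.478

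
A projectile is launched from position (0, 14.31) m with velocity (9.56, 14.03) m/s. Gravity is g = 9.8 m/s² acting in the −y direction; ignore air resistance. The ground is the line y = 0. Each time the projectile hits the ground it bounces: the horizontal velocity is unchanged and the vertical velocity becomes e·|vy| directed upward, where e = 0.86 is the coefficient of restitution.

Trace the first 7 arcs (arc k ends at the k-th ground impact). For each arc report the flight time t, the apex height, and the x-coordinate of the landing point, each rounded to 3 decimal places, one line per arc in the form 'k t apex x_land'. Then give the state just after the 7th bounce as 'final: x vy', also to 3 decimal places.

Arc 1: start y=14.310, vy=14.030 → t=3.661, apex=24.353, x_land=34.999, impact vy=-21.848
  bounce: vy ← 0.86·21.848 = 18.789
Arc 2: start y=0.000, vy=18.789 → t=3.834, apex=18.011, x_land=71.657, impact vy=-18.789
  bounce: vy ← 0.86·18.789 = 16.158
Arc 3: start y=0.000, vy=16.158 → t=3.298, apex=13.321, x_land=103.182, impact vy=-16.158
  bounce: vy ← 0.86·16.158 = 13.896
Arc 4: start y=0.000, vy=13.896 → t=2.836, apex=9.852, x_land=130.294, impact vy=-13.896
  bounce: vy ← 0.86·13.896 = 11.951
Arc 5: start y=0.000, vy=11.951 → t=2.439, apex=7.287, x_land=153.610, impact vy=-11.951
  bounce: vy ← 0.86·11.951 = 10.278
Arc 6: start y=0.000, vy=10.278 → t=2.097, apex=5.389, x_land=173.662, impact vy=-10.278
  bounce: vy ← 0.86·10.278 = 8.839
Arc 7: start y=0.000, vy=8.839 → t=1.804, apex=3.986, x_land=190.907, impact vy=-8.839
  bounce: vy ← 0.86·8.839 = 7.601

1 3.661 24.353 34.999
2 3.834 18.011 71.657
3 3.298 13.321 103.182
4 2.836 9.852 130.294
5 2.439 7.287 153.610
6 2.097 5.389 173.662
7 1.804 3.986 190.907
final: 190.907 7.601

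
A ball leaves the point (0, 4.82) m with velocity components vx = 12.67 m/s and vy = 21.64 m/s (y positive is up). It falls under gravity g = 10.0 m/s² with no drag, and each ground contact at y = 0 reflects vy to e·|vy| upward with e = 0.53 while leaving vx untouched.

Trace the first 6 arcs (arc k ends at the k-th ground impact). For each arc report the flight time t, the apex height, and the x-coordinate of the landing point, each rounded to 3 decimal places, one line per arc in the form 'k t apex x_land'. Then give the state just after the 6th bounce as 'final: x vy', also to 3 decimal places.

1 4.540 28.234 57.526
2 2.519 7.931 89.440
3 1.335 2.228 106.355
4 0.708 0.626 115.320
5 0.375 0.176 120.071
6 0.199 0.049 122.589
final: 122.589 0.527

Arc 1: start y=4.820, vy=21.640 → t=4.540, apex=28.234, x_land=57.526, impact vy=-23.763
  bounce: vy ← 0.53·23.763 = 12.594
Arc 2: start y=0.000, vy=12.594 → t=2.519, apex=7.931, x_land=89.440, impact vy=-12.594
  bounce: vy ← 0.53·12.594 = 6.675
Arc 3: start y=0.000, vy=6.675 → t=1.335, apex=2.228, x_land=106.355, impact vy=-6.675
  bounce: vy ← 0.53·6.675 = 3.538
Arc 4: start y=0.000, vy=3.538 → t=0.708, apex=0.626, x_land=115.320, impact vy=-3.538
  bounce: vy ← 0.53·3.538 = 1.875
Arc 5: start y=0.000, vy=1.875 → t=0.375, apex=0.176, x_land=120.071, impact vy=-1.875
  bounce: vy ← 0.53·1.875 = 0.994
Arc 6: start y=0.000, vy=0.994 → t=0.199, apex=0.049, x_land=122.589, impact vy=-0.994
  bounce: vy ← 0.53·0.994 = 0.527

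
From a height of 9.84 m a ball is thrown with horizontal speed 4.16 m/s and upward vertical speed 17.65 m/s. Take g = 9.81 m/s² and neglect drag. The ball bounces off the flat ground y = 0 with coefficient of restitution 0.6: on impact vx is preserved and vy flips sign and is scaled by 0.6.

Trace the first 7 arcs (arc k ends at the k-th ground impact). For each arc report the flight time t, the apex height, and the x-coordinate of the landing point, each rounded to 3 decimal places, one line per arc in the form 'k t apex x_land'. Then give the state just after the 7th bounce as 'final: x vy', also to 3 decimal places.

Arc 1: start y=9.840, vy=17.650 → t=4.089, apex=25.718, x_land=17.010, impact vy=-22.463
  bounce: vy ← 0.6·22.463 = 13.478
Arc 2: start y=0.000, vy=13.478 → t=2.748, apex=9.258, x_land=28.441, impact vy=-13.478
  bounce: vy ← 0.6·13.478 = 8.087
Arc 3: start y=0.000, vy=8.087 → t=1.649, apex=3.333, x_land=35.299, impact vy=-8.087
  bounce: vy ← 0.6·8.087 = 4.852
Arc 4: start y=0.000, vy=4.852 → t=0.989, apex=1.200, x_land=39.414, impact vy=-4.852
  bounce: vy ← 0.6·4.852 = 2.911
Arc 5: start y=0.000, vy=2.911 → t=0.594, apex=0.432, x_land=41.883, impact vy=-2.911
  bounce: vy ← 0.6·2.911 = 1.747
Arc 6: start y=0.000, vy=1.747 → t=0.356, apex=0.156, x_land=43.365, impact vy=-1.747
  bounce: vy ← 0.6·1.747 = 1.048
Arc 7: start y=0.000, vy=1.048 → t=0.214, apex=0.056, x_land=44.254, impact vy=-1.048
  bounce: vy ← 0.6·1.048 = 0.629

1 4.089 25.718 17.010
2 2.748 9.258 28.441
3 1.649 3.333 35.299
4 0.989 1.200 39.414
5 0.594 0.432 41.883
6 0.356 0.156 43.365
7 0.214 0.056 44.254
final: 44.254 0.629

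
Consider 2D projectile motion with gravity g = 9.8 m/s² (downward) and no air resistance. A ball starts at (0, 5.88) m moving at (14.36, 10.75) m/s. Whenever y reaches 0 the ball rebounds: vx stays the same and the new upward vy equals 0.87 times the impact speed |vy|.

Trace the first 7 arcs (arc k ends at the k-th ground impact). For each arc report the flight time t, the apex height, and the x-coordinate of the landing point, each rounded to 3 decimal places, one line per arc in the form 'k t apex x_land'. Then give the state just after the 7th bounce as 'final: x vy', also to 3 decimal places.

Arc 1: start y=5.880, vy=10.750 → t=2.647, apex=11.776, x_land=38.014, impact vy=-15.192
  bounce: vy ← 0.87·15.192 = 13.217
Arc 2: start y=0.000, vy=13.217 → t=2.697, apex=8.913, x_land=76.749, impact vy=-13.217
  bounce: vy ← 0.87·13.217 = 11.499
Arc 3: start y=0.000, vy=11.499 → t=2.347, apex=6.746, x_land=110.448, impact vy=-11.499
  bounce: vy ← 0.87·11.499 = 10.004
Arc 4: start y=0.000, vy=10.004 → t=2.042, apex=5.106, x_land=139.767, impact vy=-10.004
  bounce: vy ← 0.87·10.004 = 8.704
Arc 5: start y=0.000, vy=8.704 → t=1.776, apex=3.865, x_land=165.274, impact vy=-8.704
  bounce: vy ← 0.87·8.704 = 7.572
Arc 6: start y=0.000, vy=7.572 → t=1.545, apex=2.925, x_land=187.466, impact vy=-7.572
  bounce: vy ← 0.87·7.572 = 6.588
Arc 7: start y=0.000, vy=6.588 → t=1.344, apex=2.214, x_land=206.772, impact vy=-6.588
  bounce: vy ← 0.87·6.588 = 5.731

1 2.647 11.776 38.014
2 2.697 8.913 76.749
3 2.347 6.746 110.448
4 2.042 5.106 139.767
5 1.776 3.865 165.274
6 1.545 2.925 187.466
7 1.344 2.214 206.772
final: 206.772 5.731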